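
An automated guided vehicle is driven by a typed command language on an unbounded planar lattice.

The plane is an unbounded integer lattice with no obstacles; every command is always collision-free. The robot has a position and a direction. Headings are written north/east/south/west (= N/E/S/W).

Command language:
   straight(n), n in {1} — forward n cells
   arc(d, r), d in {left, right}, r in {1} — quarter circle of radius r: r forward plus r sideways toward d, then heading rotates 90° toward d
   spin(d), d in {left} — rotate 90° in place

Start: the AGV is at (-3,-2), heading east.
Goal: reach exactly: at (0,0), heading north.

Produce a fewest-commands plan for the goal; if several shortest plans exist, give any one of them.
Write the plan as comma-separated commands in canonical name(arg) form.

from: at (-3,-2), heading east
[1] after spin(left): at (-3,-2), heading north
[2] after arc(right, 1): at (-2,-1), heading east
[3] after straight(1): at (-1,-1), heading east
[4] after arc(left, 1): at (0,0), heading north
no 3-step plan works, so 4 is optimal.

spin(left), arc(right, 1), straight(1), arc(left, 1)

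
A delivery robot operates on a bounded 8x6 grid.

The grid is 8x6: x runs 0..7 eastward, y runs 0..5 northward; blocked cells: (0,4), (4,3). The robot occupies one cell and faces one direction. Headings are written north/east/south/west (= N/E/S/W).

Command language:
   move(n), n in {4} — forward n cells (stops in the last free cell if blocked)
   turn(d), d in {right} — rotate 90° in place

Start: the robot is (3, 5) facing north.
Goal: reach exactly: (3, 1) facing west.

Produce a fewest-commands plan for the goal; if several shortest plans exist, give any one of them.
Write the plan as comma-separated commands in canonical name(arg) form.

begin: (3, 5) facing north
t=1 turn(right) ⇒ (3, 5) facing east
t=2 turn(right) ⇒ (3, 5) facing south
t=3 move(4) ⇒ (3, 1) facing south
t=4 turn(right) ⇒ (3, 1) facing west
nothing shorter than 4 reaches the goal.

turn(right), turn(right), move(4), turn(right)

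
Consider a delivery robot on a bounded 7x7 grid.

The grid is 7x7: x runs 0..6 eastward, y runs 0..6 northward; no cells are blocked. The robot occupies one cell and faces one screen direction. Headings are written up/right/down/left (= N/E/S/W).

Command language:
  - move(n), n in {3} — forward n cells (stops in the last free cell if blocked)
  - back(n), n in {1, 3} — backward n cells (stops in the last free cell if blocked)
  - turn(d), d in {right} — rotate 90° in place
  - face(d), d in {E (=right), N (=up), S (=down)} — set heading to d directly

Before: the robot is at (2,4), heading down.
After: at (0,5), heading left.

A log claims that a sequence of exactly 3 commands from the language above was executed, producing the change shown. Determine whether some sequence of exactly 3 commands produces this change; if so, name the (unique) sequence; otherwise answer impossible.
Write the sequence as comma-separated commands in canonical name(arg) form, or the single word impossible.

back(1), turn(right), move(3)

key: position moved to (0,5) AND the heading swung to W — translation plus rotation needed
t0: at (2,4), heading down
[1] after back(1): at (2,5), heading down
[2] after turn(right): at (2,5), heading left
[3] after move(3): at (0,5), heading left
all 343 alternatives checked — unique.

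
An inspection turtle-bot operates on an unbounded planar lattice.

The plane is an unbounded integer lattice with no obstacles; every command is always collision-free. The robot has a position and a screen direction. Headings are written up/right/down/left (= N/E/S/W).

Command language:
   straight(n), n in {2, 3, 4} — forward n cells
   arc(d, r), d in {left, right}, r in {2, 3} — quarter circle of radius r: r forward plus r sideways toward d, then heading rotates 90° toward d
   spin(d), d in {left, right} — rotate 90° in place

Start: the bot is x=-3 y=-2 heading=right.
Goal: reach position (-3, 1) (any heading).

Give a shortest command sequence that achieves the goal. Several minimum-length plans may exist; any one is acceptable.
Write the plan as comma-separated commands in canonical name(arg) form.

initial: x=-3 y=-2 heading=right
[1] after spin(left): x=-3 y=-2 heading=up
[2] after straight(3): x=-3 y=1 heading=up
shorter routes all fall short; 2 is best.

spin(left), straight(3)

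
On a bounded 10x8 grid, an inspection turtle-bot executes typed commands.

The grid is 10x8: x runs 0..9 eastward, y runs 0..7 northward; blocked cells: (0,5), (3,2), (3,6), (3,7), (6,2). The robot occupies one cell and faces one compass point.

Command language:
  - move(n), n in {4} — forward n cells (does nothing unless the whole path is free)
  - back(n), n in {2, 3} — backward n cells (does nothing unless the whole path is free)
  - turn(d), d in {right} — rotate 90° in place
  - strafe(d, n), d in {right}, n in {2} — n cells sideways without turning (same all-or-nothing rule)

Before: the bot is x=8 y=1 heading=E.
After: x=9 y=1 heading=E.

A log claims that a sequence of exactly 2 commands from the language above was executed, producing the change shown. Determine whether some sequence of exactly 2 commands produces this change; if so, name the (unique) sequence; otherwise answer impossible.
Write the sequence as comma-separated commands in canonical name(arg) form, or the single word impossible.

key: running move(4) before back(3) would end elsewhere — order is forced
start: x=8 y=1 heading=E
[1] after back(3): x=5 y=1 heading=E
[2] after move(4): x=9 y=1 heading=E
no other 2-command option fits: unique.

back(3), move(4)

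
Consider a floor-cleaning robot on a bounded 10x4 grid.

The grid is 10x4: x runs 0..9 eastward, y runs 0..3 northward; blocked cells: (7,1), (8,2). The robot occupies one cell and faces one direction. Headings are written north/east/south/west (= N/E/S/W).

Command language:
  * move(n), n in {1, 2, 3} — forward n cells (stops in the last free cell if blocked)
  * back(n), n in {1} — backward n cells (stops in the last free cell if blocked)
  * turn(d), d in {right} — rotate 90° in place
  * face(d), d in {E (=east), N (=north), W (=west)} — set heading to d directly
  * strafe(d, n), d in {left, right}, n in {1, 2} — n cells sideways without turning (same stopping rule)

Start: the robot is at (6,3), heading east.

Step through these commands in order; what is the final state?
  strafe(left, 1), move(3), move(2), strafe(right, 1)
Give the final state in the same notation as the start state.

t0: at (6,3), heading east
step 1 (strafe(left, 1)): at (6,3), heading east
step 2 (move(3)): at (9,3), heading east
step 3 (move(2)): at (9,3), heading east
step 4 (strafe(right, 1)): at (9,2), heading east

at (9,2), heading east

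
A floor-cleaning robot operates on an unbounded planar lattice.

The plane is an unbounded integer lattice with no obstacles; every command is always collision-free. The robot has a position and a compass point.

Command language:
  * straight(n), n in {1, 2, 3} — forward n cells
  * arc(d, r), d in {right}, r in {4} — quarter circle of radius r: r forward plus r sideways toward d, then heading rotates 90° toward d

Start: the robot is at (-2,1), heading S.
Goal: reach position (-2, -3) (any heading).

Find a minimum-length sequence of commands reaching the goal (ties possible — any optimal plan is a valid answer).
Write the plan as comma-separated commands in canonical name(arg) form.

straight(1), straight(3)

from: at (-2,1), heading S
1. straight(1) → at (-2,0), heading S
2. straight(3) → at (-2,-3), heading S
no 1-step plan works, so 2 is optimal.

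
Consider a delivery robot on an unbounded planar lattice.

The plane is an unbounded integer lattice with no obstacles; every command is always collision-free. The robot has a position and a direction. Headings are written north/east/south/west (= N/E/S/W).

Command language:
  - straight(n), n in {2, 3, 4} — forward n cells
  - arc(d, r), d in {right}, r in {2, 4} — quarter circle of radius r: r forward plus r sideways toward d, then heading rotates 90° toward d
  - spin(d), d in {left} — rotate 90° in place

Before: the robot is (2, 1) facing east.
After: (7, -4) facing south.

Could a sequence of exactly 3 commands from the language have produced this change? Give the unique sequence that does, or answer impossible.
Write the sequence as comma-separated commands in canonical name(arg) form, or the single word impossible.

straight(3), arc(right, 2), straight(3)

key: cell and facing (now S) both changed — the 3 commands mix motion and turning
from: (2, 1) facing east
1. straight(3) → (5, 1) facing east
2. arc(right, 2) → (7, -1) facing south
3. straight(3) → (7, -4) facing south
no other 3-command option fits: unique.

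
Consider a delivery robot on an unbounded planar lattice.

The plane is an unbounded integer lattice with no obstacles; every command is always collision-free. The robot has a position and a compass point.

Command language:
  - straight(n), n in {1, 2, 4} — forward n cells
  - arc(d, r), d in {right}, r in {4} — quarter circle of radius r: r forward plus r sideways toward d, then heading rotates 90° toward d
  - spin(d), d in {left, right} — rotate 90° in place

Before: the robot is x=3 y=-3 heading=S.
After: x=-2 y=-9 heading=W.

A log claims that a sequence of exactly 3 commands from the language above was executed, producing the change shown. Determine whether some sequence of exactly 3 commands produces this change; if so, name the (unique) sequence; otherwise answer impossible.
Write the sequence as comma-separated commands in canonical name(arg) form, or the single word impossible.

key: running straight(1) before straight(2) would end elsewhere — order is forced
begin: x=3 y=-3 heading=S
1. straight(2) → x=3 y=-5 heading=S
2. arc(right, 4) → x=-1 y=-9 heading=W
3. straight(1) → x=-2 y=-9 heading=W
uniquely the one of 216 3-step routes that fits.

straight(2), arc(right, 4), straight(1)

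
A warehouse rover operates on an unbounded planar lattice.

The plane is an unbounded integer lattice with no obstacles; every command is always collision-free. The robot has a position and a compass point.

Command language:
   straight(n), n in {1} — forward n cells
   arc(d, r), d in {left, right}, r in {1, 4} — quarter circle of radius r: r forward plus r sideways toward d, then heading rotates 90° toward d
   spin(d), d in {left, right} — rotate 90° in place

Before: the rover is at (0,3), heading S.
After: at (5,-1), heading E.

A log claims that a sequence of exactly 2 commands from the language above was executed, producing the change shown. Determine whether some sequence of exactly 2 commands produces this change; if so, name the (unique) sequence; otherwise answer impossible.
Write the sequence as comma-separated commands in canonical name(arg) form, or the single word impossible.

key: order matters: swapping arc(left, 4) and straight(1) lands elsewhere
t0: at (0,3), heading S
1. arc(left, 4) → at (4,-1), heading E
2. straight(1) → at (5,-1), heading E
uniquely the one of 49 2-step routes that fits.

arc(left, 4), straight(1)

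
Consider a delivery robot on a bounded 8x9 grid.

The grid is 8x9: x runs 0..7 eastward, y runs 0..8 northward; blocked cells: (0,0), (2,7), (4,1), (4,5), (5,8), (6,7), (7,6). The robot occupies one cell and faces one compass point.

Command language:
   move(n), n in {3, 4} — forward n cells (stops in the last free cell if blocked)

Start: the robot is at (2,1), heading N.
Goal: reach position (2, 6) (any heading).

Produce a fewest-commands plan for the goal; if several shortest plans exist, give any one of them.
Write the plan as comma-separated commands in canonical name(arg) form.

move(4), move(4)

begin: at (2,1), heading N
[1] after move(4): at (2,5), heading N
[2] after move(4): at (2,6), heading N
nothing shorter than 2 reaches the goal.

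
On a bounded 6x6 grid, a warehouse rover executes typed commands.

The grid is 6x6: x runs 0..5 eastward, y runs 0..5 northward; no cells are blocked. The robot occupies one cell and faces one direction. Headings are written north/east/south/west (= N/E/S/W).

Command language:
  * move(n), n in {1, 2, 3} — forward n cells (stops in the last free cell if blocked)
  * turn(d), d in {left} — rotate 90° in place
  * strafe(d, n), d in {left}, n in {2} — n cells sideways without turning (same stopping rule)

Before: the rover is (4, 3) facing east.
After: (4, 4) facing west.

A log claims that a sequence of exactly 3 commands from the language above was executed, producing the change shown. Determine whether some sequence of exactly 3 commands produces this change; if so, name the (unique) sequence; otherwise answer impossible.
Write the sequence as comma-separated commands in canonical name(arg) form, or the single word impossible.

turn(left), move(1), turn(left)

key: cell and facing (now W) both changed — the 3 commands mix motion and turning
begin: (4, 3) facing east
t=1 turn(left) ⇒ (4, 3) facing north
t=2 move(1) ⇒ (4, 4) facing north
t=3 turn(left) ⇒ (4, 4) facing west
all 125 alternatives checked — unique.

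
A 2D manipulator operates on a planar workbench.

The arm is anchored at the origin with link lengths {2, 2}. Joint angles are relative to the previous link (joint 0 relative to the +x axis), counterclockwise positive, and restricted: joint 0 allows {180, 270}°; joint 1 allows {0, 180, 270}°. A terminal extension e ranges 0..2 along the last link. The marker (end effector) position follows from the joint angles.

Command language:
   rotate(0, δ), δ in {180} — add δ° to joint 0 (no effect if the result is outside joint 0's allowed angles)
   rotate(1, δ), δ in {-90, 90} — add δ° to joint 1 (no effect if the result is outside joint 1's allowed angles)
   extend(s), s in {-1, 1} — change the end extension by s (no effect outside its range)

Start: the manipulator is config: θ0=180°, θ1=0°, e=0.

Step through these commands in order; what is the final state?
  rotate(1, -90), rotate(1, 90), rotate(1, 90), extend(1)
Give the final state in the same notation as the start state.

begin: config: θ0=180°, θ1=0°, e=0
[1] after rotate(1, -90): config: θ0=180°, θ1=270°, e=0
[2] after rotate(1, 90): config: θ0=180°, θ1=0°, e=0
[3] after rotate(1, 90): config: θ0=180°, θ1=0°, e=0
[4] after extend(1): config: θ0=180°, θ1=0°, e=1

config: θ0=180°, θ1=0°, e=1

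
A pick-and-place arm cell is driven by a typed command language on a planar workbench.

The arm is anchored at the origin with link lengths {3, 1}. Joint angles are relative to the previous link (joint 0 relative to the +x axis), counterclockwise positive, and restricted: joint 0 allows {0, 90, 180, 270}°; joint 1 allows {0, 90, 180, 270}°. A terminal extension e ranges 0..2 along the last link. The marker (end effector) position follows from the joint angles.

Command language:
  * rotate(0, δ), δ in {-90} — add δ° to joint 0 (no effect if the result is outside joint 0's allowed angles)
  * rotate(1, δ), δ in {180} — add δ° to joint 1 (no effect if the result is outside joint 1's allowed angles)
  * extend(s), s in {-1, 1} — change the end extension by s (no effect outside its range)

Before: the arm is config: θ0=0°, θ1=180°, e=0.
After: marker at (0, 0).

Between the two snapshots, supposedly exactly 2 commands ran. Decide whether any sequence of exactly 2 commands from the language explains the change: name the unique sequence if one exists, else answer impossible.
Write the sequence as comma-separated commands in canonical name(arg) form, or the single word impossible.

begin: config: θ0=0°, θ1=180°, e=0
step 1 (extend(1)): config: θ0=0°, θ1=180°, e=1
step 2 (extend(1)): config: θ0=0°, θ1=180°, e=2
uniquely the one of 16 2-step routes that fits.

extend(1), extend(1)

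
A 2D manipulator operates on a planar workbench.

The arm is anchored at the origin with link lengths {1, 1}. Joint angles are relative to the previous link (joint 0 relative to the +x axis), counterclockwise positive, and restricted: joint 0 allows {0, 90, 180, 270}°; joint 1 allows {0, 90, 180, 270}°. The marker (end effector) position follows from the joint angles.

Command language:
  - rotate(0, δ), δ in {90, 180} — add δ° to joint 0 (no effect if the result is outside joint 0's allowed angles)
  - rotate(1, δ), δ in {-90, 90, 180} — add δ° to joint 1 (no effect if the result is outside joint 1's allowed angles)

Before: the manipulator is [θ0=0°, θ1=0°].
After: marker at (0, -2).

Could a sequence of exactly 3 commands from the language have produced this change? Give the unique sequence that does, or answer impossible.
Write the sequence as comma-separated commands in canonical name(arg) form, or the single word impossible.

rotate(0, 90), rotate(0, 90), rotate(0, 90)

t0: [θ0=0°, θ1=0°]
1. rotate(0, 90) → [θ0=90°, θ1=0°]
2. rotate(0, 90) → [θ0=180°, θ1=0°]
3. rotate(0, 90) → [θ0=270°, θ1=0°]
all 125 alternatives checked — unique.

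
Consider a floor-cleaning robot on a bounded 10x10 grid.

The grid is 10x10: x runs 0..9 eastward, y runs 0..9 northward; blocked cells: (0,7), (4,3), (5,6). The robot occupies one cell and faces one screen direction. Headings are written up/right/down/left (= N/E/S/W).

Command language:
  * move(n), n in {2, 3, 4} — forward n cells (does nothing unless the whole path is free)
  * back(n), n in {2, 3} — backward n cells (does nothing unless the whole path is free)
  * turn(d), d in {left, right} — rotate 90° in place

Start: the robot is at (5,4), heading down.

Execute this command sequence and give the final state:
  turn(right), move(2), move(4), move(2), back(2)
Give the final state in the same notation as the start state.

at (3,4), heading left

t0: at (5,4), heading down
1. turn(right) → at (5,4), heading left
2. move(2) → at (3,4), heading left
3. move(4) → at (3,4), heading left
4. move(2) → at (1,4), heading left
5. back(2) → at (3,4), heading left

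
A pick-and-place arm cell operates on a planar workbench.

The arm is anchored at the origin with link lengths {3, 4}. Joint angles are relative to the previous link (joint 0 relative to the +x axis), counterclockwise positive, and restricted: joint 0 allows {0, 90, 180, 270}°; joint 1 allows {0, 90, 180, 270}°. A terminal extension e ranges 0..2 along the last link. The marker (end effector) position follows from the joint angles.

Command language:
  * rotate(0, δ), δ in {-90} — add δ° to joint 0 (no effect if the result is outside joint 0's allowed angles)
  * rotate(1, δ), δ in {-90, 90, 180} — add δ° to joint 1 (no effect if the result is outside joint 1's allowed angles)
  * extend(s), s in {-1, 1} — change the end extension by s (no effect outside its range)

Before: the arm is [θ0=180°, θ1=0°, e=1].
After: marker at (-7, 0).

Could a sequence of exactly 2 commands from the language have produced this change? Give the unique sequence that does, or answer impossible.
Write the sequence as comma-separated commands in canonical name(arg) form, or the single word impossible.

extend(-1), extend(-1)

from: [θ0=180°, θ1=0°, e=1]
1. extend(-1) → [θ0=180°, θ1=0°, e=0]
2. extend(-1) → [θ0=180°, θ1=0°, e=0]
all 36 alternatives checked — unique.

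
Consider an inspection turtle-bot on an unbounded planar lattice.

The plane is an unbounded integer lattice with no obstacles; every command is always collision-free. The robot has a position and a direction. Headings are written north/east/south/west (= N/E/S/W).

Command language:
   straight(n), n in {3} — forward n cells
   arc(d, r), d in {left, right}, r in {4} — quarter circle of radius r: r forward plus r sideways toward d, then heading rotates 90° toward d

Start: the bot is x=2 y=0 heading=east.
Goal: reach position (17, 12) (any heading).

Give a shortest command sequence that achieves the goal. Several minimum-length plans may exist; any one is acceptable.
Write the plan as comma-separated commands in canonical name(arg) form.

initial: x=2 y=0 heading=east
[1] after straight(3): x=5 y=0 heading=east
[2] after arc(left, 4): x=9 y=4 heading=north
[3] after arc(right, 4): x=13 y=8 heading=east
[4] after arc(left, 4): x=17 y=12 heading=north
no 3-step plan works, so 4 is optimal.

straight(3), arc(left, 4), arc(right, 4), arc(left, 4)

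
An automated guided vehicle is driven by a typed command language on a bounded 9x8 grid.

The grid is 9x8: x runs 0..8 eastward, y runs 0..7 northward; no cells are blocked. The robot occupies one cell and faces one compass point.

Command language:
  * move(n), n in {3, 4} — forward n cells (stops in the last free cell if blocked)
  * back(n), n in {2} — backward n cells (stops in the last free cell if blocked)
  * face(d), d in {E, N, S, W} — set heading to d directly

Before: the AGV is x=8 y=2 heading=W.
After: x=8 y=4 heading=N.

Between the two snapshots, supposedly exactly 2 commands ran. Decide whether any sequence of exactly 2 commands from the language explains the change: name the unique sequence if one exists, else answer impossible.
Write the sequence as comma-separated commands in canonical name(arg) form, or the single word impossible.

impossible

every 2-command combo misses the target.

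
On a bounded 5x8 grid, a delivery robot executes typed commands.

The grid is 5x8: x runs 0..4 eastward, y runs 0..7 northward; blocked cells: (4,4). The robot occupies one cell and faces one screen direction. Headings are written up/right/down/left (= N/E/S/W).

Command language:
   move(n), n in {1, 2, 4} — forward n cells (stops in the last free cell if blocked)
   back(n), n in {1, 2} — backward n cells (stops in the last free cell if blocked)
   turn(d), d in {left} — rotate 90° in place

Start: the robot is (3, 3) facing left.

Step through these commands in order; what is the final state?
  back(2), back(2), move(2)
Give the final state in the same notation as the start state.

(2, 3) facing left

initial: (3, 3) facing left
[1] after back(2): (4, 3) facing left
[2] after back(2): (4, 3) facing left
[3] after move(2): (2, 3) facing left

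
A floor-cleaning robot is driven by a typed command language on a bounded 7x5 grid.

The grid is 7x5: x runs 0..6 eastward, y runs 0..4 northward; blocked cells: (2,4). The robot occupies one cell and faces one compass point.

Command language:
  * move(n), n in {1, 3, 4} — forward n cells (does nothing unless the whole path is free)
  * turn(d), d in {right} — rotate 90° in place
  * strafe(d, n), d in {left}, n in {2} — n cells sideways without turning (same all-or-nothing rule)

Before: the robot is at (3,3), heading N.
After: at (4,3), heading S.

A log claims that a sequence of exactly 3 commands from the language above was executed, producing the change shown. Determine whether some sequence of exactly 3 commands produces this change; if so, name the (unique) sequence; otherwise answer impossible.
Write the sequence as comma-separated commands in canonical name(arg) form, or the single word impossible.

key: position moved to (4,3) AND the heading swung to S — translation plus rotation needed
from: at (3,3), heading N
t=1 turn(right) ⇒ at (3,3), heading E
t=2 move(1) ⇒ at (4,3), heading E
t=3 turn(right) ⇒ at (4,3), heading S
no other 3-command option fits: unique.

turn(right), move(1), turn(right)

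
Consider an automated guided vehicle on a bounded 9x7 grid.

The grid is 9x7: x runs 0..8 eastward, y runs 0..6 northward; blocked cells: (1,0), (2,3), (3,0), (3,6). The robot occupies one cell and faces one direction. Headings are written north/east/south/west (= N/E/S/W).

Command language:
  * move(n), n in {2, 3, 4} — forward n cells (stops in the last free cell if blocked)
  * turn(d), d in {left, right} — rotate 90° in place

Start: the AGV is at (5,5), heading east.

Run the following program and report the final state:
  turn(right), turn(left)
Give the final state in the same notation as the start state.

begin: at (5,5), heading east
t=1 turn(right) ⇒ at (5,5), heading south
t=2 turn(left) ⇒ at (5,5), heading east

at (5,5), heading east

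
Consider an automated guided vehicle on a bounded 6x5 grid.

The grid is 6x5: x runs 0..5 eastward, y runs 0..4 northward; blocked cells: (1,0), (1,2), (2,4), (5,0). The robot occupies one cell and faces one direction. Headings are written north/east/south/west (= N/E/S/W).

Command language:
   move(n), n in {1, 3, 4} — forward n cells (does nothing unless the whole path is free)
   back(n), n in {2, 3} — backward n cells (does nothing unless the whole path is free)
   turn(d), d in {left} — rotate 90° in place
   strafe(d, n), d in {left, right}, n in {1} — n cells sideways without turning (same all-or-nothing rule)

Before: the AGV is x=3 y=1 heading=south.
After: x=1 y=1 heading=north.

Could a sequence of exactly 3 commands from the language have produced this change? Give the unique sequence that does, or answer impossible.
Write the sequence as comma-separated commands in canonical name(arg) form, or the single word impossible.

key: cell and facing (now N) both changed — the 3 commands mix motion and turning
from: x=3 y=1 heading=south
1. turn(left) → x=3 y=1 heading=east
2. back(2) → x=1 y=1 heading=east
3. turn(left) → x=1 y=1 heading=north
all 512 alternatives checked — unique.

turn(left), back(2), turn(left)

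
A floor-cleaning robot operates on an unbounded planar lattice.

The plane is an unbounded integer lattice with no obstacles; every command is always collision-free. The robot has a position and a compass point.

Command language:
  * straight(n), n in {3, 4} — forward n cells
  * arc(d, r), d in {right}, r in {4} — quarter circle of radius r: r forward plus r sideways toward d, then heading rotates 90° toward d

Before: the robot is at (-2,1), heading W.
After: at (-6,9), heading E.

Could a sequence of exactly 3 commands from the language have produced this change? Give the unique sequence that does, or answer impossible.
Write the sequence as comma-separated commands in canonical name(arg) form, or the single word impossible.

straight(4), arc(right, 4), arc(right, 4)

key: cell and facing (now E) both changed — the 3 commands mix motion and turning
initial: at (-2,1), heading W
[1] after straight(4): at (-6,1), heading W
[2] after arc(right, 4): at (-10,5), heading N
[3] after arc(right, 4): at (-6,9), heading E
no other 3-command option fits: unique.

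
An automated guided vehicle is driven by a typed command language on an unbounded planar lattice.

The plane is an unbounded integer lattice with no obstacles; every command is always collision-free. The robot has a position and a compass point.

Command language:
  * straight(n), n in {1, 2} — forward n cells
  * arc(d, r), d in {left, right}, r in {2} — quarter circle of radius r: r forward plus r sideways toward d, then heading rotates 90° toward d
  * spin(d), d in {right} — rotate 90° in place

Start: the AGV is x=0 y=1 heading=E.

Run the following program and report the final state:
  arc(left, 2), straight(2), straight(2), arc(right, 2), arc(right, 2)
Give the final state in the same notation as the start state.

from: x=0 y=1 heading=E
step 1 (arc(left, 2)): x=2 y=3 heading=N
step 2 (straight(2)): x=2 y=5 heading=N
step 3 (straight(2)): x=2 y=7 heading=N
step 4 (arc(right, 2)): x=4 y=9 heading=E
step 5 (arc(right, 2)): x=6 y=7 heading=S

x=6 y=7 heading=S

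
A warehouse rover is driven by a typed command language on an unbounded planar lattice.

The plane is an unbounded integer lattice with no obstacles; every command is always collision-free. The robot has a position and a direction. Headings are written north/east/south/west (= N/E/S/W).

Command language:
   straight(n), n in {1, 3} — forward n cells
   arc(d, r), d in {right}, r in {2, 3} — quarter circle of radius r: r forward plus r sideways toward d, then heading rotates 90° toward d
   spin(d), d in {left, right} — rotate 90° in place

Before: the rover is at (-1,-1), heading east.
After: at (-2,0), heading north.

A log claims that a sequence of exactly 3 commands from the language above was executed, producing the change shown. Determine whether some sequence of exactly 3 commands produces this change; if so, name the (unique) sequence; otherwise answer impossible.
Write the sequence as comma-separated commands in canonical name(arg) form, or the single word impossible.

arc(right, 2), spin(right), arc(right, 3)

key: running arc(right, 3) before arc(right, 2) would end elsewhere — order is forced
from: at (-1,-1), heading east
step 1 (arc(right, 2)): at (1,-3), heading south
step 2 (spin(right)): at (1,-3), heading west
step 3 (arc(right, 3)): at (-2,0), heading north
all 216 alternatives checked — unique.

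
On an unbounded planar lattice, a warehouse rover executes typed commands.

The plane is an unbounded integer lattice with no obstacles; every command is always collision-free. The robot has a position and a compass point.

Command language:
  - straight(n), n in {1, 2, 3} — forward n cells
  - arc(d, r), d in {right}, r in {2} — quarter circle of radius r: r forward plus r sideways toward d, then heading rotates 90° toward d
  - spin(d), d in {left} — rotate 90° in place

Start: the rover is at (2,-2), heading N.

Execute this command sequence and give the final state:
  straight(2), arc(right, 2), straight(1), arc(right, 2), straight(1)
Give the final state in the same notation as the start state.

at (7,-1), heading S

from: at (2,-2), heading N
[1] after straight(2): at (2,0), heading N
[2] after arc(right, 2): at (4,2), heading E
[3] after straight(1): at (5,2), heading E
[4] after arc(right, 2): at (7,0), heading S
[5] after straight(1): at (7,-1), heading S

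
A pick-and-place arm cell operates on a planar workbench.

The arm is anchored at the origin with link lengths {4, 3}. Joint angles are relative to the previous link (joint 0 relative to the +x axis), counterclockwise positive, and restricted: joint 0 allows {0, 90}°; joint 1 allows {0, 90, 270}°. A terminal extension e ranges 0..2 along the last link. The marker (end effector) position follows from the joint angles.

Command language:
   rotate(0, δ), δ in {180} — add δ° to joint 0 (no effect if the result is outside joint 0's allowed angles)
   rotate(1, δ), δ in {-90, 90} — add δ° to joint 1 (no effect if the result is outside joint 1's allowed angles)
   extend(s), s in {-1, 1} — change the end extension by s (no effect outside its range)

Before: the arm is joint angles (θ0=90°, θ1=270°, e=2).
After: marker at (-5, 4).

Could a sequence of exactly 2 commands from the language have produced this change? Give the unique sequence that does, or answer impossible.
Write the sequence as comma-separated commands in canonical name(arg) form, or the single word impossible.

rotate(1, 90), rotate(1, 90)

begin: joint angles (θ0=90°, θ1=270°, e=2)
1. rotate(1, 90) → joint angles (θ0=90°, θ1=0°, e=2)
2. rotate(1, 90) → joint angles (θ0=90°, θ1=90°, e=2)
no rival 2-sequence matches.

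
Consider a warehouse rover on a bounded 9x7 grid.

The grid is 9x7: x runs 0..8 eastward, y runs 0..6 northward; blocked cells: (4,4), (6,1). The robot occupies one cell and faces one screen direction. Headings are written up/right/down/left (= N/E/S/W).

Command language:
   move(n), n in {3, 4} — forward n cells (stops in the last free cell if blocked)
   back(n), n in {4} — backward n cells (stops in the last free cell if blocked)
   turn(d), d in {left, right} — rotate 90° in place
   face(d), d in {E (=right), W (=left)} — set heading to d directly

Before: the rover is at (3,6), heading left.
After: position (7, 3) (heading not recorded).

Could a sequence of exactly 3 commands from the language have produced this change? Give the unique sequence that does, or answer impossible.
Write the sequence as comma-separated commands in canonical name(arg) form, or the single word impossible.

back(4), turn(left), move(3)

key: order matters: swapping back(4) and move(3) lands elsewhere
initial: at (3,6), heading left
step 1 (back(4)): at (7,6), heading left
step 2 (turn(left)): at (7,6), heading down
step 3 (move(3)): at (7,3), heading down
all 343 alternatives checked — unique.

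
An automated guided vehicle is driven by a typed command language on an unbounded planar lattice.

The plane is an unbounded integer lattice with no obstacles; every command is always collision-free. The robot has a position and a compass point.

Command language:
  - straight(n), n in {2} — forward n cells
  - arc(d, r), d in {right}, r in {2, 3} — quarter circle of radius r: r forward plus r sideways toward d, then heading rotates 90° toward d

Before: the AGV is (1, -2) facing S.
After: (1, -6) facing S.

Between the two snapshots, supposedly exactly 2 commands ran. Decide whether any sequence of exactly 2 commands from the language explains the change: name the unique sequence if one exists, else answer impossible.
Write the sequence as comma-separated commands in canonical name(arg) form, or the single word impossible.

key: still facing S at the end — nothing in the sequence rotates
start: (1, -2) facing S
[1] after straight(2): (1, -4) facing S
[2] after straight(2): (1, -6) facing S
all 9 alternatives checked — unique.

straight(2), straight(2)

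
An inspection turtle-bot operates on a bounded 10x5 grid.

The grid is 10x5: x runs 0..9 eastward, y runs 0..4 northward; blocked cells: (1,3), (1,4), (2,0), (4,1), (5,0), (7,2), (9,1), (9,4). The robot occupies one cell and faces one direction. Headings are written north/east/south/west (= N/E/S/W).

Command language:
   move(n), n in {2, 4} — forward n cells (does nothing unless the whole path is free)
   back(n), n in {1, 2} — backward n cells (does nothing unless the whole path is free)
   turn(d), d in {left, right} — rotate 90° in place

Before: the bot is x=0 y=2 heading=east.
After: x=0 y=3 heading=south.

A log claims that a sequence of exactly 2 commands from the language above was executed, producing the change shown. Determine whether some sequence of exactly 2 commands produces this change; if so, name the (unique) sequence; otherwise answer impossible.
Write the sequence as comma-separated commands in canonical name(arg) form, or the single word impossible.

key: cell and facing (now S) both changed — the 2 commands mix motion and turning
initial: x=0 y=2 heading=east
[1] after turn(right): x=0 y=2 heading=south
[2] after back(1): x=0 y=3 heading=south
no other 2-command option fits: unique.

turn(right), back(1)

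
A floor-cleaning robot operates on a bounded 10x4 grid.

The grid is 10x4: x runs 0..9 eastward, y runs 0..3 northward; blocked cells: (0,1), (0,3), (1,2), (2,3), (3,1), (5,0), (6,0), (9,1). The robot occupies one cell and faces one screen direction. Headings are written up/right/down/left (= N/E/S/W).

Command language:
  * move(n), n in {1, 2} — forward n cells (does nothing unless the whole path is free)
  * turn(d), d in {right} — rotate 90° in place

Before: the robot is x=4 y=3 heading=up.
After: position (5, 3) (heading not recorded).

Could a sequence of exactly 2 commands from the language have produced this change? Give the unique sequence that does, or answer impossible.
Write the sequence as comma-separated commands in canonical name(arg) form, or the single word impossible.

turn(right), move(1)

key: running move(1) before turn(right) would end elsewhere — order is forced
start: x=4 y=3 heading=up
1. turn(right) → x=4 y=3 heading=right
2. move(1) → x=5 y=3 heading=right
no other 2-command option fits: unique.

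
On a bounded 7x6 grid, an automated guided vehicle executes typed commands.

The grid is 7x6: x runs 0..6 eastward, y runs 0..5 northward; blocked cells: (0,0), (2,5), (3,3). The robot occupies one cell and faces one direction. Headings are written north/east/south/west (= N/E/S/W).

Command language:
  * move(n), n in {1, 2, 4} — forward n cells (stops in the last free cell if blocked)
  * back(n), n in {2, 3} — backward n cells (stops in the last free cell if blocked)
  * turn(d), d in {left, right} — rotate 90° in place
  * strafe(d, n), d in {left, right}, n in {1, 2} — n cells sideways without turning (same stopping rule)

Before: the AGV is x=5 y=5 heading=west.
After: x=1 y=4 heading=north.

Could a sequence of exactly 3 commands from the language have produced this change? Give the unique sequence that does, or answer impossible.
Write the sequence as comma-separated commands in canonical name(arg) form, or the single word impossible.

key: cell and facing (now N) both changed — the 3 commands mix motion and turning
initial: x=5 y=5 heading=west
step 1 (strafe(left, 1)): x=5 y=4 heading=west
step 2 (move(4)): x=1 y=4 heading=west
step 3 (turn(right)): x=1 y=4 heading=north
no other 3-command option fits: unique.

strafe(left, 1), move(4), turn(right)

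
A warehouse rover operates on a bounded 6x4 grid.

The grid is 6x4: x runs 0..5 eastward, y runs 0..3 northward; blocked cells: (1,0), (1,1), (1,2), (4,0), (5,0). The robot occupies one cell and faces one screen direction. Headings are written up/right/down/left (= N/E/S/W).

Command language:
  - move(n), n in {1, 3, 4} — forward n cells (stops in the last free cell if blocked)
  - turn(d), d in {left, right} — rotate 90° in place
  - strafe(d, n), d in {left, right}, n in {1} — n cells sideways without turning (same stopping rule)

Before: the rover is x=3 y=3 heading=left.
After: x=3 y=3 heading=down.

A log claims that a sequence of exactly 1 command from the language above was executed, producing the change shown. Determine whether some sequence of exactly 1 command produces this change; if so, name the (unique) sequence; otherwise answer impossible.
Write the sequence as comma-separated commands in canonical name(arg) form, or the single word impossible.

key: parked at (3,3) the whole time — nothing moves the robot
initial: x=3 y=3 heading=left
step 1 (turn(left)): x=3 y=3 heading=down
no rival 1-sequence matches.

turn(left)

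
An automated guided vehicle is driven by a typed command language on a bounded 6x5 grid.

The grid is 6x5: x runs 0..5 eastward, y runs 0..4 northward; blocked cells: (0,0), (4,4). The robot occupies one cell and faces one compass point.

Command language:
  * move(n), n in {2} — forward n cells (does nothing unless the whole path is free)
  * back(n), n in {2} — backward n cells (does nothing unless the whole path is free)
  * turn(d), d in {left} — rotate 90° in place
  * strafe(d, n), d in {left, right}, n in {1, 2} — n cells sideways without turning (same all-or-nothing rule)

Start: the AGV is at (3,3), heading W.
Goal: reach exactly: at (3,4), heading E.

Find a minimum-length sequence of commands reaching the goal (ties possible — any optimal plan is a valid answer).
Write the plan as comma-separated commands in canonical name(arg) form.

strafe(right, 1), turn(left), turn(left)

initial: at (3,3), heading W
[1] after strafe(right, 1): at (3,4), heading W
[2] after turn(left): at (3,4), heading S
[3] after turn(left): at (3,4), heading E
minimal: 3 command(s), checked below 3.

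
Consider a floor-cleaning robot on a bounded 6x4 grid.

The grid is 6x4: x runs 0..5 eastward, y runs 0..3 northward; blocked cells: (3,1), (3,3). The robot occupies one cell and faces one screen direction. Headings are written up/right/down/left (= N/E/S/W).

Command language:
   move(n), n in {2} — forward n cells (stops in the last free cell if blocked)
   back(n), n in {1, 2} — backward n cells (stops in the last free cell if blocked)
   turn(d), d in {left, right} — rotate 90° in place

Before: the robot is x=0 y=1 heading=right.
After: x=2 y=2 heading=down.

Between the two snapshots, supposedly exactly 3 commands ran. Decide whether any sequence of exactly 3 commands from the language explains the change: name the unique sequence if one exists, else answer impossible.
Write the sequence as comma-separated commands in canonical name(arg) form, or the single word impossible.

key: running back(1) before move(2) would end elsewhere — order is forced
initial: x=0 y=1 heading=right
step 1 (move(2)): x=2 y=1 heading=right
step 2 (turn(right)): x=2 y=1 heading=down
step 3 (back(1)): x=2 y=2 heading=down
no other 3-command option fits: unique.

move(2), turn(right), back(1)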